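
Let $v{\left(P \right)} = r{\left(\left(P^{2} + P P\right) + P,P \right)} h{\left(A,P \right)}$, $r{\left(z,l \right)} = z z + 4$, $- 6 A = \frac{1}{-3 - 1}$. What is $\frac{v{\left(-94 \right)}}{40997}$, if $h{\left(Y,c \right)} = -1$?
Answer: $- \frac{308986088}{40997} \approx -7536.8$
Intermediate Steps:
$A = \frac{1}{24}$ ($A = - \frac{1}{6 \left(-3 - 1\right)} = - \frac{1}{6 \left(-4\right)} = \left(- \frac{1}{6}\right) \left(- \frac{1}{4}\right) = \frac{1}{24} \approx 0.041667$)
$r{\left(z,l \right)} = 4 + z^{2}$ ($r{\left(z,l \right)} = z^{2} + 4 = 4 + z^{2}$)
$v{\left(P \right)} = -4 - \left(P + 2 P^{2}\right)^{2}$ ($v{\left(P \right)} = \left(4 + \left(\left(P^{2} + P P\right) + P\right)^{2}\right) \left(-1\right) = \left(4 + \left(\left(P^{2} + P^{2}\right) + P\right)^{2}\right) \left(-1\right) = \left(4 + \left(2 P^{2} + P\right)^{2}\right) \left(-1\right) = \left(4 + \left(P + 2 P^{2}\right)^{2}\right) \left(-1\right) = -4 - \left(P + 2 P^{2}\right)^{2}$)
$\frac{v{\left(-94 \right)}}{40997} = \frac{-4 - \left(-94\right)^{2} \left(1 + 2 \left(-94\right)\right)^{2}}{40997} = \left(-4 - 8836 \left(1 - 188\right)^{2}\right) \frac{1}{40997} = \left(-4 - 8836 \left(-187\right)^{2}\right) \frac{1}{40997} = \left(-4 - 8836 \cdot 34969\right) \frac{1}{40997} = \left(-4 - 308986084\right) \frac{1}{40997} = \left(-308986088\right) \frac{1}{40997} = - \frac{308986088}{40997}$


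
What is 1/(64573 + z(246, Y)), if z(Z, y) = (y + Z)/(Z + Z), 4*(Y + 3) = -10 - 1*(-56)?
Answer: 984/63540341 ≈ 1.5486e-5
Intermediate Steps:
Y = 17/2 (Y = -3 + (-10 - 1*(-56))/4 = -3 + (-10 + 56)/4 = -3 + (¼)*46 = -3 + 23/2 = 17/2 ≈ 8.5000)
z(Z, y) = (Z + y)/(2*Z) (z(Z, y) = (Z + y)/((2*Z)) = (Z + y)*(1/(2*Z)) = (Z + y)/(2*Z))
1/(64573 + z(246, Y)) = 1/(64573 + (½)*(246 + 17/2)/246) = 1/(64573 + (½)*(1/246)*(509/2)) = 1/(64573 + 509/984) = 1/(63540341/984) = 984/63540341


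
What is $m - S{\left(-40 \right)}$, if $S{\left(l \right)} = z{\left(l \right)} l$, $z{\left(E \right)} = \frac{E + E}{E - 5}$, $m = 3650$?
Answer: $\frac{33490}{9} \approx 3721.1$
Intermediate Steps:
$z{\left(E \right)} = \frac{2 E}{-5 + E}$
$S{\left(l \right)} = \frac{2 l^{2}}{-5 + l}$ ($S{\left(l \right)} = \frac{2 l}{-5 + l} l = \frac{2 l^{2}}{-5 + l}$)
$m - S{\left(-40 \right)} = 3650 - \frac{2 \left(-40\right)^{2}}{-5 - 40} = 3650 - 2 \cdot 1600 \frac{1}{-45} = 3650 - 2 \cdot 1600 \left(- \frac{1}{45}\right) = 3650 - - \frac{640}{9} = 3650 + \frac{640}{9} = \frac{33490}{9}$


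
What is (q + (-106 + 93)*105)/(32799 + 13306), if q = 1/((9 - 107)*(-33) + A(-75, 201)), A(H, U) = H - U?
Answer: -4037669/136378590 ≈ -0.029606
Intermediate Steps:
q = 1/2958 (q = 1/((9 - 107)*(-33) + (-75 - 1*201)) = 1/(-98*(-33) + (-75 - 201)) = 1/(3234 - 276) = 1/2958 ≈ 0.00033807)
(q + (-106 + 93)*105)/(32799 + 13306) = (1/2958 + (-106 + 93)*105)/(32799 + 13306) = (1/2958 - 13*105)/46105 = (1/2958 - 1365)*(1/46105) = -4037669/2958*1/46105 = -4037669/136378590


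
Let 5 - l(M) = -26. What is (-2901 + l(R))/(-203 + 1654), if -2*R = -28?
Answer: -2870/1451 ≈ -1.9779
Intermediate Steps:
R = 14 (R = -1/2*(-28) = 14)
l(M) = 31 (l(M) = 5 - 1*(-26) = 5 + 26 = 31)
(-2901 + l(R))/(-203 + 1654) = (-2901 + 31)/(-203 + 1654) = -2870/1451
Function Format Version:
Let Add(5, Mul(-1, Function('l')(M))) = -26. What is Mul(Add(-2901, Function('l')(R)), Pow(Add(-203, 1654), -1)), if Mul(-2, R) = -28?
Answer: Rational(-2870, 1451) ≈ -1.9779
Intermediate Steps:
R = 14 (R = Mul(Rational(-1, 2), -28) = 14)
Function('l')(M) = 31 (Function('l')(M) = Add(5, Mul(-1, -26)) = Add(5, 26) = 31)
Mul(Add(-2901, Function('l')(R)), Pow(Add(-203, 1654), -1)) = Mul(Add(-2901, 31), Pow(Add(-203, 1654), -1)) = Mul(-2870, Pow(1451, -1)) = Mul(-2870, Rational(1, 1451)) = Rational(-2870, 1451)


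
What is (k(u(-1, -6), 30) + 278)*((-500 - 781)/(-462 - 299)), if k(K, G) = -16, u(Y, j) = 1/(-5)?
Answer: 335622/761 ≈ 441.03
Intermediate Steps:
u(Y, j) = -⅕
(k(u(-1, -6), 30) + 278)*((-500 - 781)/(-462 - 299)) = (-16 + 278)*((-500 - 781)/(-462 - 299)) = 262*(-1281/(-761)) = 262*(-1281*(-1/761)) = 262*(1281/761) = 335622/761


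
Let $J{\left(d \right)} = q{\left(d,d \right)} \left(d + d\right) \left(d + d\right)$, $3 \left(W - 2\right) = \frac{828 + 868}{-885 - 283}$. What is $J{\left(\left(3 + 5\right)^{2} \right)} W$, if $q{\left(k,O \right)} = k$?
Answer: $\frac{348127232}{219} \approx 1.5896 \cdot 10^{6}$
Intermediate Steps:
$W = \frac{332}{219}$ ($W = 2 + \frac{\left(828 + 868\right) \frac{1}{-885 - 283}}{3} = 2 + \frac{1696 \frac{1}{-1168}}{3} = 2 + \frac{1696 \left(- \frac{1}{1168}\right)}{3} = 2 + \frac{1}{3} \left(- \frac{106}{73}\right) = 2 - \frac{106}{219} = \frac{332}{219} \approx 1.516$)
$J{\left(d \right)} = 4 d^{3}$ ($J{\left(d \right)} = d \left(d + d\right) \left(d + d\right) = d 2 d 2 d = 2 d^{2} \cdot 2 d = 4 d^{3}$)
$J{\left(\left(3 + 5\right)^{2} \right)} W = 4 \left(\left(3 + 5\right)^{2}\right)^{3} \cdot \frac{332}{219} = 4 \left(8^{2}\right)^{3} \cdot \frac{332}{219} = 4 \cdot 64^{3} \cdot \frac{332}{219} = 4 \cdot 262144 \cdot \frac{332}{219} = 1048576 \cdot \frac{332}{219} = \frac{348127232}{219}$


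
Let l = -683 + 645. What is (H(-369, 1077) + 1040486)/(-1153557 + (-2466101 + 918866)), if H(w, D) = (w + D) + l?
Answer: -28921/75022 ≈ -0.38550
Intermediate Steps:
l = -38
H(w, D) = -38 + D + w (H(w, D) = (w + D) - 38 = (D + w) - 38 = -38 + D + w)
(H(-369, 1077) + 1040486)/(-1153557 + (-2466101 + 918866)) = ((-38 + 1077 - 369) + 1040486)/(-1153557 + (-2466101 + 918866)) = (670 + 1040486)/(-1153557 - 1547235) = 1041156/(-2700792) = 1041156*(-1/2700792) = -28921/75022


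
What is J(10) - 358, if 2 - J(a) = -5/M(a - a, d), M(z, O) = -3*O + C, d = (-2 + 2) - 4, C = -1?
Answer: -3911/11 ≈ -355.55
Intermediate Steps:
d = -4 (d = 0 - 4 = -4)
M(z, O) = -1 - 3*O (M(z, O) = -3*O - 1 = -1 - 3*O)
J(a) = 27/11 (J(a) = 2 - (-5)/(-1 - 3*(-4)) = 2 - (-5)/(-1 + 12) = 2 - (-5)/11 = 2 - 1*(-5/11) = 2 + 5/11 = 27/11)
J(10) - 358 = 27/11 - 358 = -3911/11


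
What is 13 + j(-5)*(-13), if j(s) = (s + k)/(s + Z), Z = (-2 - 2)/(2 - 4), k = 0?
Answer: -26/3 ≈ -8.6667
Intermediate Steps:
Z = 2 (Z = -4/(-2) = -4*(-½) = 2)
j(s) = s/(2 + s) (j(s) = (s + 0)/(s + 2) = s/(2 + s))
13 + j(-5)*(-13) = 13 - 5/(2 - 5)*(-13) = 13 - 5/(-3)*(-13) = 13 - 5*(-⅓)*(-13) = 13 + (5/3)*(-13) = 13 - 65/3 = -26/3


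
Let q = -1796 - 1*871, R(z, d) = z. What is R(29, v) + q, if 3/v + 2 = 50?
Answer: -2638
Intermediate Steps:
v = 1/16 (v = 3/(-2 + 50) = 3/48 = 3*(1/48) = 1/16 ≈ 0.062500)
q = -2667 (q = -1796 - 871 = -2667)
R(29, v) + q = 29 - 2667 = -2638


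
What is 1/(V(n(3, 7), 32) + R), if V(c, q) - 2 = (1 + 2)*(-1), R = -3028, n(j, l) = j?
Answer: -1/3029 ≈ -0.00033014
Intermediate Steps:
V(c, q) = -1 (V(c, q) = 2 + (1 + 2)*(-1) = 2 + 3*(-1) = 2 - 3 = -1)
1/(V(n(3, 7), 32) + R) = 1/(-1 - 3028) = 1/(-3029) = -1/3029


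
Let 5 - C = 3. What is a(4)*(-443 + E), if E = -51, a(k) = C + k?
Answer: -2964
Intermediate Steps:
C = 2 (C = 5 - 1*3 = 5 - 3 = 2)
a(k) = 2 + k
a(4)*(-443 + E) = (2 + 4)*(-443 - 51) = 6*(-494) = -2964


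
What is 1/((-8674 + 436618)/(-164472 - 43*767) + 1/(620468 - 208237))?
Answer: -81396247643/176411585611 ≈ -0.46140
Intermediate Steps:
1/((-8674 + 436618)/(-164472 - 43*767) + 1/(620468 - 208237)) = 1/(427944/(-164472 - 32981) + 1/412231) = 1/(427944/(-197453) + 1/412231) = 1/(427944*(-1/197453) + 1/412231) = 1/(-427944/197453 + 1/412231) = 1/(-176411585611/81396247643) = -81396247643/176411585611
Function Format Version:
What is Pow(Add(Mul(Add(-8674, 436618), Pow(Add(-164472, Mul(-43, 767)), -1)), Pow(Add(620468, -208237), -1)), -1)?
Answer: Rational(-81396247643, 176411585611) ≈ -0.46140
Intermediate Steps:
Pow(Add(Mul(Add(-8674, 436618), Pow(Add(-164472, Mul(-43, 767)), -1)), Pow(Add(620468, -208237), -1)), -1) = Pow(Add(Mul(427944, Pow(Add(-164472, -32981), -1)), Pow(412231, -1)), -1) = Pow(Add(Mul(427944, Pow(-197453, -1)), Rational(1, 412231)), -1) = Pow(Add(Mul(427944, Rational(-1, 197453)), Rational(1, 412231)), -1) = Pow(Add(Rational(-427944, 197453), Rational(1, 412231)), -1) = Pow(Rational(-176411585611, 81396247643), -1) = Rational(-81396247643, 176411585611)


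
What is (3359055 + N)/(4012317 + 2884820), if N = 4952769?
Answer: 8311824/6897137 ≈ 1.2051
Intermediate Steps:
(3359055 + N)/(4012317 + 2884820) = (3359055 + 4952769)/(4012317 + 2884820) = 8311824/6897137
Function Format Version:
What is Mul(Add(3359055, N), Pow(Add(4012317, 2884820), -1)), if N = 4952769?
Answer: Rational(8311824, 6897137) ≈ 1.2051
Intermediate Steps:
Mul(Add(3359055, N), Pow(Add(4012317, 2884820), -1)) = Mul(Add(3359055, 4952769), Pow(Add(4012317, 2884820), -1)) = Mul(8311824, Pow(6897137, -1)) = Mul(8311824, Rational(1, 6897137)) = Rational(8311824, 6897137)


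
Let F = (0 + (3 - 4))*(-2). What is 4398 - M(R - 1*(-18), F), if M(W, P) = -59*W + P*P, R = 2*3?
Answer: 5810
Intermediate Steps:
R = 6
F = 2 (F = (0 - 1)*(-2) = -1*(-2) = 2)
M(W, P) = P² - 59*W (M(W, P) = -59*W + P² = P² - 59*W)
4398 - M(R - 1*(-18), F) = 4398 - (2² - 59*(6 - 1*(-18))) = 4398 - (4 - 59*(6 + 18)) = 4398 - (4 - 59*24) = 4398 - (4 - 1416) = 4398 - 1*(-1412) = 4398 + 1412 = 5810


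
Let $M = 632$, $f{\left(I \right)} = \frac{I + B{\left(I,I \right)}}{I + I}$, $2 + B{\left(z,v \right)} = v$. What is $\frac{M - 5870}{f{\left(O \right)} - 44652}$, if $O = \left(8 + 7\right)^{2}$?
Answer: $\frac{589275}{5023238} \approx 0.11731$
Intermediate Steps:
$B{\left(z,v \right)} = -2 + v$
$O = 225$ ($O = 15^{2} = 225$)
$f{\left(I \right)} = \frac{-2 + 2 I}{2 I}$ ($f{\left(I \right)} = \frac{I + \left(-2 + I\right)}{I + I} = \frac{-2 + 2 I}{2 I}$)
$\frac{M - 5870}{f{\left(O \right)} - 44652} = \frac{632 - 5870}{\frac{-1 + 225}{225} - 44652} = - \frac{5238}{\frac{1}{225} \cdot 224 - 44652} = - \frac{5238}{\frac{224}{225} - 44652} = - \frac{5238}{- \frac{10046476}{225}} = \left(-5238\right) \left(- \frac{225}{10046476}\right) = \frac{589275}{5023238}$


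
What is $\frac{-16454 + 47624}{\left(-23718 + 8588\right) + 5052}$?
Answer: $- \frac{15585}{5039} \approx -3.0929$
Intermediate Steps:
$\frac{-16454 + 47624}{\left(-23718 + 8588\right) + 5052} = \frac{31170}{-15130 + 5052} = \frac{31170}{-10078} = 31170 \left(- \frac{1}{10078}\right) = - \frac{15585}{5039}$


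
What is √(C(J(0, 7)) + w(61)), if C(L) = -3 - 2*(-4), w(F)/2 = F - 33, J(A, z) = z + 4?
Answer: √61 ≈ 7.8102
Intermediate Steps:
J(A, z) = 4 + z
w(F) = -66 + 2*F (w(F) = 2*(F - 33) = 2*(-33 + F) = -66 + 2*F)
C(L) = 5 (C(L) = -3 + 8 = 5)
√(C(J(0, 7)) + w(61)) = √(5 + (-66 + 2*61)) = √(5 + (-66 + 122)) = √(5 + 56) = √61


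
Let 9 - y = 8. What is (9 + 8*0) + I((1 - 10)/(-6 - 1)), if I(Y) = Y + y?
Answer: 79/7 ≈ 11.286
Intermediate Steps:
y = 1 (y = 9 - 1*8 = 9 - 8 = 1)
I(Y) = 1 + Y (I(Y) = Y + 1 = 1 + Y)
(9 + 8*0) + I((1 - 10)/(-6 - 1)) = (9 + 8*0) + (1 + (1 - 10)/(-6 - 1)) = (9 + 0) + (1 - 9/(-7)) = 9 + (1 - 9*(-⅐)) = 9 + (1 + 9/7) = 9 + 16/7 = 79/7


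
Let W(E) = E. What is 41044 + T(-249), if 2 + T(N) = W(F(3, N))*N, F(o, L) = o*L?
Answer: 227045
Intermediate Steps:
F(o, L) = L*o
T(N) = -2 + 3*N**2 (T(N) = -2 + (N*3)*N = -2 + (3*N)*N = -2 + 3*N**2)
41044 + T(-249) = 41044 + (-2 + 3*(-249)**2) = 41044 + (-2 + 3*62001) = 41044 + (-2 + 186003) = 41044 + 186001 = 227045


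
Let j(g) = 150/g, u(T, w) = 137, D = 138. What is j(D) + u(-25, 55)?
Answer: 3176/23 ≈ 138.09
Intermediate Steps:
j(D) + u(-25, 55) = 150/138 + 137 = 150*(1/138) + 137 = 25/23 + 137 = 3176/23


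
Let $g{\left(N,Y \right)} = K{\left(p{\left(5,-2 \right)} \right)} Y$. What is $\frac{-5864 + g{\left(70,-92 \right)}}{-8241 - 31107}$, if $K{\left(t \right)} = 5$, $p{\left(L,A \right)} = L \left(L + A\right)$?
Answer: $\frac{527}{3279} \approx 0.16072$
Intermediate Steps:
$p{\left(L,A \right)} = L \left(A + L\right)$
$g{\left(N,Y \right)} = 5 Y$
$\frac{-5864 + g{\left(70,-92 \right)}}{-8241 - 31107} = \frac{-5864 + 5 \left(-92\right)}{-8241 - 31107} = \frac{-5864 - 460}{-39348} = \left(-6324\right) \left(- \frac{1}{39348}\right) = \frac{527}{3279}$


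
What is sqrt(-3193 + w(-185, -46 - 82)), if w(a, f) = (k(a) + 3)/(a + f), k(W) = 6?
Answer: I*sqrt(312817834)/313 ≈ 56.507*I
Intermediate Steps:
w(a, f) = 9/(a + f) (w(a, f) = (6 + 3)/(a + f) = 9/(a + f))
sqrt(-3193 + w(-185, -46 - 82)) = sqrt(-3193 + 9/(-185 + (-46 - 82))) = sqrt(-3193 + 9/(-185 - 128)) = sqrt(-3193 + 9/(-313)) = sqrt(-3193 + 9*(-1/313)) = sqrt(-3193 - 9/313) = sqrt(-999418/313) = I*sqrt(312817834)/313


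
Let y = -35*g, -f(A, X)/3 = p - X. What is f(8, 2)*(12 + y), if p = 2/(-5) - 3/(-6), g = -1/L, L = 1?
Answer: 2679/10 ≈ 267.90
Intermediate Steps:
g = -1 (g = -1/1 = -1*1 = -1)
p = 1/10 (p = 2*(-1/5) - 3*(-1/6) = -2/5 + 1/2 = 1/10 ≈ 0.10000)
f(A, X) = -3/10 + 3*X (f(A, X) = -3*(1/10 - X) = -3/10 + 3*X)
y = 35 (y = -35*(-1) = 35)
f(8, 2)*(12 + y) = (-3/10 + 3*2)*(12 + 35) = (-3/10 + 6)*47 = (57/10)*47 = 2679/10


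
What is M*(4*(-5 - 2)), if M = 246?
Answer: -6888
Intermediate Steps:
M*(4*(-5 - 2)) = 246*(4*(-5 - 2)) = 246*(4*(-7)) = 246*(-28) = -6888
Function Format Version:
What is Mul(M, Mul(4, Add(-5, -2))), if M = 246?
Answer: -6888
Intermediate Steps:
Mul(M, Mul(4, Add(-5, -2))) = Mul(246, Mul(4, Add(-5, -2))) = Mul(246, Mul(4, -7)) = Mul(246, -28) = -6888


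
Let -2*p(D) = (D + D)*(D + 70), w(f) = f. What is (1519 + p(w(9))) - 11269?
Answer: -10461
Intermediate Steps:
p(D) = -D*(70 + D) (p(D) = -(D + D)*(D + 70)/2 = -2*D*(70 + D)/2 = -D*(70 + D))
(1519 + p(w(9))) - 11269 = (1519 - 1*9*(70 + 9)) - 11269 = (1519 - 1*9*79) - 11269 = (1519 - 711) - 11269 = 808 - 11269 = -10461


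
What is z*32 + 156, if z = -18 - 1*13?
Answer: -836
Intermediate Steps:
z = -31 (z = -18 - 13 = -31)
z*32 + 156 = -31*32 + 156 = -992 + 156 = -836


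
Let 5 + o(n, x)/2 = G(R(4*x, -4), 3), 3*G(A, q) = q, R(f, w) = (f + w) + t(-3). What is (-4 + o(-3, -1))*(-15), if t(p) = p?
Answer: 180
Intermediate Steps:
R(f, w) = -3 + f + w (R(f, w) = (f + w) - 3 = -3 + f + w)
G(A, q) = q/3
o(n, x) = -8 (o(n, x) = -10 + 2*((⅓)*3) = -10 + 2*1 = -10 + 2 = -8)
(-4 + o(-3, -1))*(-15) = (-4 - 8)*(-15) = -12*(-15) = 180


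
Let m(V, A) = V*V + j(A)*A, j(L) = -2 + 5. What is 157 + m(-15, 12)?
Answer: 418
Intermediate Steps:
j(L) = 3
m(V, A) = V² + 3*A (m(V, A) = V*V + 3*A = V² + 3*A)
157 + m(-15, 12) = 157 + ((-15)² + 3*12) = 157 + (225 + 36) = 157 + 261 = 418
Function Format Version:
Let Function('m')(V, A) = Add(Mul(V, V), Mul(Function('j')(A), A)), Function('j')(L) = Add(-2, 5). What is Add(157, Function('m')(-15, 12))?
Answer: 418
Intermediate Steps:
Function('j')(L) = 3
Function('m')(V, A) = Add(Pow(V, 2), Mul(3, A)) (Function('m')(V, A) = Add(Mul(V, V), Mul(3, A)) = Add(Pow(V, 2), Mul(3, A)))
Add(157, Function('m')(-15, 12)) = Add(157, Add(Pow(-15, 2), Mul(3, 12))) = Add(157, Add(225, 36)) = Add(157, 261) = 418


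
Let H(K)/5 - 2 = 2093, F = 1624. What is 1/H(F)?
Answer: 1/10475 ≈ 9.5465e-5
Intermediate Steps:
H(K) = 10475 (H(K) = 10 + 5*2093 = 10 + 10465 = 10475)
1/H(F) = 1/10475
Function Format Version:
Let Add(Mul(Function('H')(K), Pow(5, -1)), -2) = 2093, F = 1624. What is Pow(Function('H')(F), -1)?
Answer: Rational(1, 10475) ≈ 9.5465e-5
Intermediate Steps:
Function('H')(K) = 10475 (Function('H')(K) = Add(10, Mul(5, 2093)) = Add(10, 10465) = 10475)
Pow(Function('H')(F), -1) = Pow(10475, -1) = Rational(1, 10475)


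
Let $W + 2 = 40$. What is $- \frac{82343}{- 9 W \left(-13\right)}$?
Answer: $- \frac{82343}{4446} \approx -18.521$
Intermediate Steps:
$W = 38$ ($W = -2 + 40 = 38$)
$- \frac{82343}{- 9 W \left(-13\right)} = - \frac{82343}{\left(-9\right) 38 \left(-13\right)} = - \frac{82343}{\left(-342\right) \left(-13\right)} = - \frac{82343}{4446}$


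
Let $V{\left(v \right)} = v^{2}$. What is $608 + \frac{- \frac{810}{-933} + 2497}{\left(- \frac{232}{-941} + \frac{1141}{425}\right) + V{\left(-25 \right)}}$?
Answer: $\frac{47795477306953}{78100001266} \approx 611.98$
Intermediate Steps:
$608 + \frac{- \frac{810}{-933} + 2497}{\left(- \frac{232}{-941} + \frac{1141}{425}\right) + V{\left(-25 \right)}} = 608 + \frac{- \frac{810}{-933} + 2497}{\left(- \frac{232}{-941} + \frac{1141}{425}\right) + \left(-25\right)^{2}} = 608 + \frac{\left(-810\right) \left(- \frac{1}{933}\right) + 2497}{\left(\left(-232\right) \left(- \frac{1}{941}\right) + 1141 \cdot \frac{1}{425}\right) + 625} = 608 + \frac{\frac{270}{311} + 2497}{\left(\frac{232}{941} + \frac{1141}{425}\right) + 625} = 608 + \frac{776837}{311 \left(\frac{1172281}{399925} + 625\right)} = 608 + \frac{776837}{311 \cdot \frac{251125406}{399925}} = 608 + \frac{776837}{311} \cdot \frac{399925}{251125406} = 608 + \frac{310676537225}{78100001266} = \frac{47795477306953}{78100001266}$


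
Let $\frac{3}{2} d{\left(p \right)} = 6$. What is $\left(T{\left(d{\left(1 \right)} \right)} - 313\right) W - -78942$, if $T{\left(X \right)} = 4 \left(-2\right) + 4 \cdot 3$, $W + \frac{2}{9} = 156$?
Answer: $\frac{92420}{3} \approx 30807.0$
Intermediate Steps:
$W = \frac{1402}{9}$ ($W = - \frac{2}{9} + 156 = \frac{1402}{9} \approx 155.78$)
$d{\left(p \right)} = 4$ ($d{\left(p \right)} = \frac{2}{3} \cdot 6 = 4$)
$T{\left(X \right)} = 4$ ($T{\left(X \right)} = -8 + 12 = 4$)
$\left(T{\left(d{\left(1 \right)} \right)} - 313\right) W - -78942 = \left(4 - 313\right) \frac{1402}{9} - -78942 = \left(-309\right) \frac{1402}{9} + \left(-28 + 78970\right) = - \frac{144406}{3} + 78942 = \frac{92420}{3}$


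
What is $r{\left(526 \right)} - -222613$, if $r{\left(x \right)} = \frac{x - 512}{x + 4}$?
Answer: $\frac{58992452}{265} \approx 2.2261 \cdot 10^{5}$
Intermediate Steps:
$r{\left(x \right)} = \frac{-512 + x}{4 + x}$
$r{\left(526 \right)} - -222613 = \frac{-512 + 526}{4 + 526} - -222613 = \frac{1}{530} \cdot 14 + 222613 = \frac{7}{265} + 222613 = \frac{58992452}{265}$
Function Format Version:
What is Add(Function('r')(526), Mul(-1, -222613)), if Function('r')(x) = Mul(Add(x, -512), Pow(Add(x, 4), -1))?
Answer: Rational(58992452, 265) ≈ 2.2261e+5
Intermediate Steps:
Function('r')(x) = Mul(Pow(Add(4, x), -1), Add(-512, x)) (Function('r')(x) = Mul(Add(-512, x), Pow(Add(4, x), -1)) = Mul(Pow(Add(4, x), -1), Add(-512, x)))
Add(Function('r')(526), Mul(-1, -222613)) = Add(Mul(Pow(Add(4, 526), -1), Add(-512, 526)), Mul(-1, -222613)) = Add(Mul(Pow(530, -1), 14), 222613) = Add(Mul(Rational(1, 530), 14), 222613) = Add(Rational(7, 265), 222613) = Rational(58992452, 265)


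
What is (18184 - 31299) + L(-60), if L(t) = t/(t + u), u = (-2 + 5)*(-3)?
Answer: -301625/23 ≈ -13114.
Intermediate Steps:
u = -9 (u = 3*(-3) = -9)
L(t) = t/(-9 + t) (L(t) = t/(t - 9) = t/(-9 + t))
(18184 - 31299) + L(-60) = (18184 - 31299) - 60/(-9 - 60) = -13115 - 60/(-69) = -13115 - 60*(-1/69) = -13115 + 20/23 = -301625/23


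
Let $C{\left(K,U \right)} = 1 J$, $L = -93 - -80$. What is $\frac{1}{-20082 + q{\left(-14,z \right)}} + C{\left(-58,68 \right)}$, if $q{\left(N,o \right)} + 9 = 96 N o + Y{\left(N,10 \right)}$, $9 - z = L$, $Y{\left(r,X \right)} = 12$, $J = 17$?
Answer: $\frac{843998}{49647} \approx 17.0$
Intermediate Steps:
$L = -13$ ($L = -93 + 80 = -13$)
$z = 22$ ($z = 9 - -13 = 9 + 13 = 22$)
$q{\left(N,o \right)} = 3 + 96 N o$ ($q{\left(N,o \right)} = -9 + \left(96 N o + 12\right) = -9 + \left(12 + 96 N o\right) = 3 + 96 N o$)
$C{\left(K,U \right)} = 17$ ($C{\left(K,U \right)} = 1 \cdot 17 = 17$)
$\frac{1}{-20082 + q{\left(-14,z \right)}} + C{\left(-58,68 \right)} = \frac{1}{-20082 + \left(3 + 96 \left(-14\right) 22\right)} + 17 = \frac{1}{-20082 + \left(3 - 29568\right)} + 17 = \frac{1}{-20082 - 29565} + 17 = \frac{1}{-49647} + 17 = - \frac{1}{49647} + 17 = \frac{843998}{49647}$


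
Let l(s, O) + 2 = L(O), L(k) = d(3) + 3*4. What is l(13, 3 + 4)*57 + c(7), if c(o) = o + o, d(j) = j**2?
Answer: 1097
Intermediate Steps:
c(o) = 2*o
L(k) = 21 (L(k) = 3**2 + 3*4 = 9 + 12 = 21)
l(s, O) = 19 (l(s, O) = -2 + 21 = 19)
l(13, 3 + 4)*57 + c(7) = 19*57 + 2*7 = 1083 + 14 = 1097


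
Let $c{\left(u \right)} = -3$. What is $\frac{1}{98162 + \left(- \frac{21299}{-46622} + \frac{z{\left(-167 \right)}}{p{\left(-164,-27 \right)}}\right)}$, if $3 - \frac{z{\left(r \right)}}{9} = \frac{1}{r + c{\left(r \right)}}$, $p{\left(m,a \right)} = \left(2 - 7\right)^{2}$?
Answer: $\frac{49535875}{4862616795582} \approx 1.0187 \cdot 10^{-5}$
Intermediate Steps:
$p{\left(m,a \right)} = 25$ ($p{\left(m,a \right)} = \left(-5\right)^{2} = 25$)
$z{\left(r \right)} = 27 - \frac{9}{-3 + r}$ ($z{\left(r \right)} = 27 - \frac{9}{r - 3} = 27 - \frac{9}{-3 + r}$)
$\frac{1}{98162 + \left(- \frac{21299}{-46622} + \frac{z{\left(-167 \right)}}{p{\left(-164,-27 \right)}}\right)} = \frac{1}{98162 - \left(- \frac{21299}{46622} - \frac{9 \frac{1}{-3 - 167} \left(-10 + 3 \left(-167\right)\right)}{25}\right)} = \frac{1}{98162 - \left(- \frac{21299}{46622} - \frac{9 \left(-10 - 501\right)}{-170} \cdot \frac{1}{25}\right)} = \frac{1}{98162 + \left(\frac{21299}{46622} + 9 \left(- \frac{1}{170}\right) \left(-511\right) \frac{1}{25}\right)} = \frac{1}{98162 + \left(\frac{21299}{46622} + \frac{4599}{170} \cdot \frac{1}{25}\right)} = \frac{1}{98162 + \left(\frac{21299}{46622} + \frac{4599}{4250}\right)} = \frac{1}{98162 + \frac{76233832}{49535875}} = \frac{1}{\frac{4862616795582}{49535875}} = \frac{49535875}{4862616795582}$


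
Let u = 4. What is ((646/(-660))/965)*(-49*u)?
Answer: 31654/159225 ≈ 0.19880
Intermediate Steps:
((646/(-660))/965)*(-49*u) = ((646/(-660))/965)*(-49*4) = ((646*(-1/660))*(1/965))*(-196) = -323/330*1/965*(-196) = -323/318450*(-196) = 31654/159225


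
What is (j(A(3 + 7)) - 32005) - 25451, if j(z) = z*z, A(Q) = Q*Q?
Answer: -47456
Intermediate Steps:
A(Q) = Q²
j(z) = z²
(j(A(3 + 7)) - 32005) - 25451 = (((3 + 7)²)² - 32005) - 25451 = ((10²)² - 32005) - 25451 = (100² - 32005) - 25451 = (10000 - 32005) - 25451 = -22005 - 25451 = -47456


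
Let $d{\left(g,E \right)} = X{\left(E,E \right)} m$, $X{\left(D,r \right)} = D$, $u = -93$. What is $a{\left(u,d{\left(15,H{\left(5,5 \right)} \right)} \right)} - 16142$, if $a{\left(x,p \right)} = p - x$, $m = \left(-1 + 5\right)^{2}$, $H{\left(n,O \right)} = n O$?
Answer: $-15649$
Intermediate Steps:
$H{\left(n,O \right)} = O n$
$m = 16$ ($m = 4^{2} = 16$)
$d{\left(g,E \right)} = 16 E$ ($d{\left(g,E \right)} = E 16 = 16 E$)
$a{\left(u,d{\left(15,H{\left(5,5 \right)} \right)} \right)} - 16142 = \left(16 \cdot 5 \cdot 5 - -93\right) - 16142 = \left(16 \cdot 25 + 93\right) - 16142 = \left(400 + 93\right) - 16142 = 493 - 16142 = -15649$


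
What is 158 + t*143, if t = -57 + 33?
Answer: -3274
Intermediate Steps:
t = -24
158 + t*143 = 158 - 24*143 = 158 - 3432 = -3274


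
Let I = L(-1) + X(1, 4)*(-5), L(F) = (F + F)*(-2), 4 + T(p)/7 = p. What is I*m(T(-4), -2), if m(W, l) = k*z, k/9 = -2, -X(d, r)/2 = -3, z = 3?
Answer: 1404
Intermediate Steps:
T(p) = -28 + 7*p
L(F) = -4*F (L(F) = (2*F)*(-2) = -4*F)
X(d, r) = 6 (X(d, r) = -2*(-3) = 6)
I = -26 (I = -4*(-1) + 6*(-5) = 4 - 30 = -26)
k = -18 (k = 9*(-2) = -18)
m(W, l) = -54 (m(W, l) = -18*3 = -54)
I*m(T(-4), -2) = -26*(-54) = 1404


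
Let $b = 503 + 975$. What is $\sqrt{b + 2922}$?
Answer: $20 \sqrt{11} \approx 66.333$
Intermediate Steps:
$b = 1478$
$\sqrt{b + 2922} = \sqrt{1478 + 2922} = \sqrt{4400} = 20 \sqrt{11}$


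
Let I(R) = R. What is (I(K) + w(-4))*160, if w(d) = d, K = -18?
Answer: -3520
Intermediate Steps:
(I(K) + w(-4))*160 = (-18 - 4)*160 = -22*160 = -3520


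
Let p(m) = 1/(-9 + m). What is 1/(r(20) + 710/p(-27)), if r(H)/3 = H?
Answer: -1/25500 ≈ -3.9216e-5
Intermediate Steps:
r(H) = 3*H
1/(r(20) + 710/p(-27)) = 1/(3*20 + 710/(1/(-9 - 27))) = 1/(60 + 710/(1/(-36))) = 1/(60 + 710/(-1/36)) = 1/(60 + 710*(-36)) = 1/(60 - 25560) = 1/(-25500) = -1/25500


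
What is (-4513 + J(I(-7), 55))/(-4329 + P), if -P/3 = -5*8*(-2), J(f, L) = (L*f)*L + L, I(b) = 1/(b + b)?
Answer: 65437/63966 ≈ 1.0230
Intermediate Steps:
I(b) = 1/(2*b)
J(f, L) = L + f*L² (J(f, L) = f*L² + L = L + f*L²)
P = -240 (P = -3*(-5*8)*(-2) = -(-120)*(-2) = -3*80 = -240)
(-4513 + J(I(-7), 55))/(-4329 + P) = (-4513 + 55*(1 + 55*((½)/(-7))))/(-4329 - 240) = (-4513 + 55*(1 + 55*((½)*(-⅐))))/(-4569) = (-4513 + 55*(1 + 55*(-1/14)))*(-1/4569) = (-4513 + 55*(1 - 55/14))*(-1/4569) = (-4513 + 55*(-41/14))*(-1/4569) = (-4513 - 2255/14)*(-1/4569) = -65437/14*(-1/4569) = 65437/63966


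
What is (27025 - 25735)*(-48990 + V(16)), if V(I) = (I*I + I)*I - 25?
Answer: -57615270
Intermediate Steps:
V(I) = -25 + I*(I + I²) (V(I) = (I² + I)*I - 25 = (I + I²)*I - 25 = I*(I + I²) - 25 = -25 + I*(I + I²))
(27025 - 25735)*(-48990 + V(16)) = (27025 - 25735)*(-48990 + (-25 + 16² + 16³)) = 1290*(-48990 + (-25 + 256 + 4096)) = 1290*(-48990 + 4327) = 1290*(-44663) = -57615270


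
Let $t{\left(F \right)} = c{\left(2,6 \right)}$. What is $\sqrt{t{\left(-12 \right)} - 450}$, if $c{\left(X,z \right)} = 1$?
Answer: $i \sqrt{449} \approx 21.19 i$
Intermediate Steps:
$t{\left(F \right)} = 1$
$\sqrt{t{\left(-12 \right)} - 450} = \sqrt{1 - 450} = \sqrt{-449} = i \sqrt{449}$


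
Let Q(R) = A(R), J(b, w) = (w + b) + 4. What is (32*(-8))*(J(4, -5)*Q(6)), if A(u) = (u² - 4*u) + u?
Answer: -13824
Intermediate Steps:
A(u) = u² - 3*u
J(b, w) = 4 + b + w (J(b, w) = (b + w) + 4 = 4 + b + w)
Q(R) = R*(-3 + R)
(32*(-8))*(J(4, -5)*Q(6)) = (32*(-8))*((4 + 4 - 5)*(6*(-3 + 6))) = -768*6*3 = -768*18 = -256*54 = -13824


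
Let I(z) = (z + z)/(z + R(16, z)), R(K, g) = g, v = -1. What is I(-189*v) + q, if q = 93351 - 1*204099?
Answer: -110747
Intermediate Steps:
q = -110748 (q = 93351 - 204099 = -110748)
I(z) = 1 (I(z) = (z + z)/(z + z) = (2*z)/((2*z)) = (2*z)*(1/(2*z)) = 1)
I(-189*v) + q = 1 - 110748 = -110747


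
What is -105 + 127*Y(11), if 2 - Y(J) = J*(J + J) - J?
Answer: -29188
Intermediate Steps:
Y(J) = 2 + J - 2*J² (Y(J) = 2 - (J*(J + J) - J) = 2 - (J*(2*J) - J) = 2 - (2*J² - J) = 2 - (-J + 2*J²) = 2 + (J - 2*J²) = 2 + J - 2*J²)
-105 + 127*Y(11) = -105 + 127*(2 + 11 - 2*11²) = -105 + 127*(2 + 11 - 2*121) = -105 + 127*(2 + 11 - 242) = -105 + 127*(-229) = -105 - 29083 = -29188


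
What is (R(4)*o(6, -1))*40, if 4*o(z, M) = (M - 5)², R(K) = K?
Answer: 1440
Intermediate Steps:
o(z, M) = (-5 + M)²/4 (o(z, M) = (M - 5)²/4 = (-5 + M)²/4)
(R(4)*o(6, -1))*40 = (4*((-5 - 1)²/4))*40 = (4*((¼)*(-6)²))*40 = (4*((¼)*36))*40 = (4*9)*40 = 36*40 = 1440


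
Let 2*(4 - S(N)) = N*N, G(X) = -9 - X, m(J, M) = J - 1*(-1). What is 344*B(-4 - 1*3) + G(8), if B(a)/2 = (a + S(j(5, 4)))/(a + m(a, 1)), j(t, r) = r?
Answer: 7347/13 ≈ 565.15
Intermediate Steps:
m(J, M) = 1 + J (m(J, M) = J + 1 = 1 + J)
S(N) = 4 - N²/2 (S(N) = 4 - N*N/2 = 4 - N²/2)
B(a) = 2*(-4 + a)/(1 + 2*a) (B(a) = 2*((a + (4 - ½*4²))/(a + (1 + a))) = 2*((a + (4 - ½*16))/(1 + 2*a)) = 2*((a + (4 - 8))/(1 + 2*a)) = 2*((a - 4)/(1 + 2*a)) = 2*((-4 + a)/(1 + 2*a)) = 2*(-4 + a)/(1 + 2*a))
344*B(-4 - 1*3) + G(8) = 344*(2*(-4 + (-4 - 1*3))/(1 + 2*(-4 - 1*3))) + (-9 - 1*8) = 344*(2*(-4 + (-4 - 3))/(1 + 2*(-4 - 3))) + (-9 - 8) = 344*(2*(-4 - 7)/(1 + 2*(-7))) - 17 = 344*(2*(-11)/(1 - 14)) - 17 = 344*(2*(-11)/(-13)) - 17 = 344*(2*(-1/13)*(-11)) - 17 = 344*(22/13) - 17 = 7568/13 - 17 = 7347/13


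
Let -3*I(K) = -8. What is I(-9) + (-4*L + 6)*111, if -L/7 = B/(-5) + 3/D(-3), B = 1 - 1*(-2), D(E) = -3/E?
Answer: 121918/15 ≈ 8127.9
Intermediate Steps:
I(K) = 8/3 (I(K) = -⅓*(-8) = 8/3)
B = 3 (B = 1 + 2 = 3)
L = -84/5 (L = -7*(3/(-5) + 3/((-3/(-3)))) = -7*(3*(-⅕) + 3/((-3*(-⅓)))) = -7*(-⅗ + 3/1) = -7*(-⅗ + 3*1) = -7*(-⅗ + 3) = -7*12/5 = -84/5 ≈ -16.800)
I(-9) + (-4*L + 6)*111 = 8/3 + (-4*(-84/5) + 6)*111 = 8/3 + (336/5 + 6)*111 = 8/3 + (366/5)*111 = 8/3 + 40626/5 = 121918/15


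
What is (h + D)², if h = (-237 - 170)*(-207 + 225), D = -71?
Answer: 54715609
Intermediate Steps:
h = -7326 (h = -407*18 = -7326)
(h + D)² = (-7326 - 71)² = (-7397)² = 54715609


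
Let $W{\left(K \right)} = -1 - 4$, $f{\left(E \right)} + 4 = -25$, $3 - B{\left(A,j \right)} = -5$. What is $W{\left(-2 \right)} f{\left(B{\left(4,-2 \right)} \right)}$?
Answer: $145$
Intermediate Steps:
$B{\left(A,j \right)} = 8$ ($B{\left(A,j \right)} = 3 - -5 = 3 + 5 = 8$)
$f{\left(E \right)} = -29$ ($f{\left(E \right)} = -4 - 25 = -29$)
$W{\left(K \right)} = -5$ ($W{\left(K \right)} = -1 - 4 = -5$)
$W{\left(-2 \right)} f{\left(B{\left(4,-2 \right)} \right)} = \left(-5\right) \left(-29\right) = 145$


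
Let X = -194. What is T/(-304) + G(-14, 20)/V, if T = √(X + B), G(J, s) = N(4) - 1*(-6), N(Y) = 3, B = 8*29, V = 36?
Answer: ¼ - √38/304 ≈ 0.22972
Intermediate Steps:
B = 232
G(J, s) = 9 (G(J, s) = 3 - 1*(-6) = 3 + 6 = 9)
T = √38 (T = √(-194 + 232) = √38 ≈ 6.1644)
T/(-304) + G(-14, 20)/V = √38/(-304) + 9/36 = √38*(-1/304) + 9*(1/36) = -√38/304 + ¼ = ¼ - √38/304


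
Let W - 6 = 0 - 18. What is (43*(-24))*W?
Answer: 12384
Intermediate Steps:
W = -12 (W = 6 + (0 - 18) = 6 - 18 = -12)
(43*(-24))*W = (43*(-24))*(-12) = -1032*(-12) = 12384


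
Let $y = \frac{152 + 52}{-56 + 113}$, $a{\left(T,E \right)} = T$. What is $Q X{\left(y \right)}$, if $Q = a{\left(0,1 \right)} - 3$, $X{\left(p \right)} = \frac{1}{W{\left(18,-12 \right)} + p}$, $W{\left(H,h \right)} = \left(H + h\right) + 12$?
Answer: $- \frac{57}{410} \approx -0.13902$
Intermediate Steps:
$W{\left(H,h \right)} = 12 + H + h$
$y = \frac{68}{19}$ ($y = \frac{204}{57} = 204 \cdot \frac{1}{57} = \frac{68}{19} \approx 3.5789$)
$X{\left(p \right)} = \frac{1}{18 + p}$ ($X{\left(p \right)} = \frac{1}{\left(12 + 18 - 12\right) + p} = \frac{1}{18 + p}$)
$Q = -3$ ($Q = 0 - 3 = -3$)
$Q X{\left(y \right)} = - \frac{3}{18 + \frac{68}{19}} = - \frac{3}{\frac{410}{19}} = \left(-3\right) \frac{19}{410} = - \frac{57}{410}$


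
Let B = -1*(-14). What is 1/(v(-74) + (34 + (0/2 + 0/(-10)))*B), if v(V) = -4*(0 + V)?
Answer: 1/772 ≈ 0.0012953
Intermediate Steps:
B = 14
v(V) = -4*V
1/(v(-74) + (34 + (0/2 + 0/(-10)))*B) = 1/(-4*(-74) + (34 + (0/2 + 0/(-10)))*14) = 1/(296 + (34 + (0*(1/2) + 0*(-1/10)))*14) = 1/(296 + (34 + (0 + 0))*14) = 1/(296 + (34 + 0)*14) = 1/(296 + 34*14) = 1/(296 + 476) = 1/772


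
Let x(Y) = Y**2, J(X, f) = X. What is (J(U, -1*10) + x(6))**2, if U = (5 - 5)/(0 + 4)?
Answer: 1296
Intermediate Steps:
U = 0 (U = 0/4 = 0*(1/4) = 0)
(J(U, -1*10) + x(6))**2 = (0 + 6**2)**2 = (0 + 36)**2 = 36**2 = 1296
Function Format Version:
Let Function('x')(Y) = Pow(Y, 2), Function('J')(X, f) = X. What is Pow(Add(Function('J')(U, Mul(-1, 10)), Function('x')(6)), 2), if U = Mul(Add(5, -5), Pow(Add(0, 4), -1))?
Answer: 1296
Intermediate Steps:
U = 0 (U = Mul(0, Pow(4, -1)) = Mul(0, Rational(1, 4)) = 0)
Pow(Add(Function('J')(U, Mul(-1, 10)), Function('x')(6)), 2) = Pow(Add(0, Pow(6, 2)), 2) = Pow(Add(0, 36), 2) = Pow(36, 2) = 1296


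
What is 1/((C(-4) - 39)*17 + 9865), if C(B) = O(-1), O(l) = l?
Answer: 1/9185 ≈ 0.00010887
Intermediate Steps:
C(B) = -1
1/((C(-4) - 39)*17 + 9865) = 1/((-1 - 39)*17 + 9865) = 1/(-40*17 + 9865) = 1/(-680 + 9865) = 1/9185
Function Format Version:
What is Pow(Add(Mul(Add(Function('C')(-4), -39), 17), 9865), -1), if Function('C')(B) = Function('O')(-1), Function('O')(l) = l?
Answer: Rational(1, 9185) ≈ 0.00010887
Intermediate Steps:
Function('C')(B) = -1
Pow(Add(Mul(Add(Function('C')(-4), -39), 17), 9865), -1) = Pow(Add(Mul(Add(-1, -39), 17), 9865), -1) = Pow(Add(Mul(-40, 17), 9865), -1) = Pow(Add(-680, 9865), -1) = Pow(9185, -1) = Rational(1, 9185)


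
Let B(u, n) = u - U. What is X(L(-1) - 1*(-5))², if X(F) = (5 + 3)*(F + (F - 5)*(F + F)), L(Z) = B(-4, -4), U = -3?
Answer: 1024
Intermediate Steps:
B(u, n) = 3 + u (B(u, n) = u - 1*(-3) = u + 3 = 3 + u)
L(Z) = -1 (L(Z) = 3 - 4 = -1)
X(F) = 8*F + 16*F*(-5 + F) (X(F) = 8*(F + (-5 + F)*(2*F)) = 8*(F + 2*F*(-5 + F)) = 8*F + 16*F*(-5 + F))
X(L(-1) - 1*(-5))² = (8*(-1 - 1*(-5))*(-9 + 2*(-1 - 1*(-5))))² = (8*(-1 + 5)*(-9 + 2*(-1 + 5)))² = (8*4*(-9 + 2*4))² = (8*4*(-9 + 8))² = (8*4*(-1))² = (-32)² = 1024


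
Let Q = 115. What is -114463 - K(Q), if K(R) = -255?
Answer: -114208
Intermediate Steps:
-114463 - K(Q) = -114463 - 1*(-255) = -114463 + 255 = -114208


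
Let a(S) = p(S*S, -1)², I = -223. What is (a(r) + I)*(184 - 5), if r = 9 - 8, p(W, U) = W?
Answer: -39738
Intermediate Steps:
r = 1
a(S) = S⁴ (a(S) = (S*S)² = (S²)² = S⁴)
(a(r) + I)*(184 - 5) = (1⁴ - 223)*(184 - 5) = (1 - 223)*179 = -222*179 = -39738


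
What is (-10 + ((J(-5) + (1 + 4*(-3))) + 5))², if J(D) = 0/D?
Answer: 256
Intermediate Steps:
J(D) = 0
(-10 + ((J(-5) + (1 + 4*(-3))) + 5))² = (-10 + ((0 + (1 + 4*(-3))) + 5))² = (-10 + ((0 + (1 - 12)) + 5))² = (-10 + ((0 - 11) + 5))² = (-10 + (-11 + 5))² = (-10 - 6)² = (-16)² = 256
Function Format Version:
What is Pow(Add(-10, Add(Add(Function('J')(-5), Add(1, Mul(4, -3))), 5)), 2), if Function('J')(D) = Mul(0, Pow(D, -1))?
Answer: 256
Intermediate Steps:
Function('J')(D) = 0
Pow(Add(-10, Add(Add(Function('J')(-5), Add(1, Mul(4, -3))), 5)), 2) = Pow(Add(-10, Add(Add(0, Add(1, Mul(4, -3))), 5)), 2) = Pow(Add(-10, Add(Add(0, Add(1, -12)), 5)), 2) = Pow(Add(-10, Add(Add(0, -11), 5)), 2) = Pow(Add(-10, Add(-11, 5)), 2) = Pow(Add(-10, -6), 2) = Pow(-16, 2) = 256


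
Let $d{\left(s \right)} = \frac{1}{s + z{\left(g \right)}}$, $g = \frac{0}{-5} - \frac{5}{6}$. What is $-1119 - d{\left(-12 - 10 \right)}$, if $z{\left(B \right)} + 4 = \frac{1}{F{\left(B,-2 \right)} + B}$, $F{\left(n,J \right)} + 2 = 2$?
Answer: $- \frac{152179}{136} \approx -1119.0$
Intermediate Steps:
$F{\left(n,J \right)} = 0$ ($F{\left(n,J \right)} = -2 + 2 = 0$)
$g = - \frac{5}{6}$ ($g = 0 \left(- \frac{1}{5}\right) - \frac{5}{6} = 0 - \frac{5}{6} = - \frac{5}{6} \approx -0.83333$)
$z{\left(B \right)} = -4 + \frac{1}{B}$ ($z{\left(B \right)} = -4 + \frac{1}{0 + B} = -4 + \frac{1}{B}$)
$d{\left(s \right)} = \frac{1}{- \frac{26}{5} + s}$ ($d{\left(s \right)} = \frac{1}{s - \left(4 - \frac{1}{- \frac{5}{6}}\right)} = \frac{1}{s - \frac{26}{5}} = \frac{1}{- \frac{26}{5} + s}$)
$-1119 - d{\left(-12 - 10 \right)} = -1119 - \frac{5}{-26 + 5 \left(-12 - 10\right)} = -1119 - \frac{5}{-26 + 5 \left(-22\right)} = -1119 - \frac{5}{-26 - 110} = -1119 - \frac{5}{-136} = -1119 - 5 \left(- \frac{1}{136}\right) = -1119 - - \frac{5}{136} = -1119 + \frac{5}{136} = - \frac{152179}{136}$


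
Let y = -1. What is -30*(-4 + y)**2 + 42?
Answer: -708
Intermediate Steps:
-30*(-4 + y)**2 + 42 = -30*(-4 - 1)**2 + 42 = -30*(-5)**2 + 42 = -30*25 + 42 = -750 + 42 = -708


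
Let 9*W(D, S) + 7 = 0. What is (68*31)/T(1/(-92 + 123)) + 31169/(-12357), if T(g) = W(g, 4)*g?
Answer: -7267765307/86499 ≈ -84021.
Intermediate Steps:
W(D, S) = -7/9 (W(D, S) = -7/9 + (⅑)*0 = -7/9 + 0 = -7/9)
T(g) = -7*g/9
(68*31)/T(1/(-92 + 123)) + 31169/(-12357) = (68*31)/((-7/(9*(-92 + 123)))) + 31169/(-12357) = 2108/((-7/9/31)) + 31169*(-1/12357) = 2108/((-7/9*1/31)) - 31169/12357 = 2108/(-7/279) - 31169/12357 = 2108*(-279/7) - 31169/12357 = -588132/7 - 31169/12357 = -7267765307/86499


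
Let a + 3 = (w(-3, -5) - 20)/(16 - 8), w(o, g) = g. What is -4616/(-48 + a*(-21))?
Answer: -36928/645 ≈ -57.253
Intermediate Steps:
a = -49/8 (a = -3 + (-5 - 20)/(16 - 8) = -3 - 25/8 = -49/8 ≈ -6.1250)
-4616/(-48 + a*(-21)) = -4616/(-48 - 49/8*(-21)) = -4616/(-48 + 1029/8) = -4616/645/8 = -4616*8/645 = -36928/645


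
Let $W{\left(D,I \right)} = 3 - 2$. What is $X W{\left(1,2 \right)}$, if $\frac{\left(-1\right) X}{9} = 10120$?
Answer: $-91080$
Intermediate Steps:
$W{\left(D,I \right)} = 1$ ($W{\left(D,I \right)} = 3 - 2 = 1$)
$X = -91080$ ($X = \left(-9\right) 10120 = -91080$)
$X W{\left(1,2 \right)} = \left(-91080\right) 1 = -91080$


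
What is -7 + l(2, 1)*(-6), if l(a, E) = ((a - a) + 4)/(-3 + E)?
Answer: 5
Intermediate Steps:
l(a, E) = 4/(-3 + E) (l(a, E) = (0 + 4)/(-3 + E) = 4/(-3 + E))
-7 + l(2, 1)*(-6) = -7 + (4/(-3 + 1))*(-6) = -7 + (4/(-2))*(-6) = -7 + (4*(-½))*(-6) = -7 - 2*(-6) = -7 + 12 = 5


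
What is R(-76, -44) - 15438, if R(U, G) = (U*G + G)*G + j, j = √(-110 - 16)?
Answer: -160638 + 3*I*√14 ≈ -1.6064e+5 + 11.225*I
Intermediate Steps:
j = 3*I*√14 (j = √(-126) = 3*I*√14 ≈ 11.225*I)
R(U, G) = G*(G + G*U) + 3*I*√14 (R(U, G) = (U*G + G)*G + 3*I*√14 = (G*U + G)*G + 3*I*√14 = (G + G*U)*G + 3*I*√14 = G*(G + G*U) + 3*I*√14)
R(-76, -44) - 15438 = ((-44)² - 76*(-44)² + 3*I*√14) - 15438 = (1936 - 76*1936 + 3*I*√14) - 15438 = (1936 - 147136 + 3*I*√14) - 15438 = (-145200 + 3*I*√14) - 15438 = -160638 + 3*I*√14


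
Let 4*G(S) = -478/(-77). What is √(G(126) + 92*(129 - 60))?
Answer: √150585974/154 ≈ 79.684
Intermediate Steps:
G(S) = 239/154 (G(S) = (-478/(-77))/4 = (-478*(-1/77))/4 = (¼)*(478/77) = 239/154)
√(G(126) + 92*(129 - 60)) = √(239/154 + 92*(129 - 60)) = √(239/154 + 92*69) = √(239/154 + 6348) = √(977831/154) = √150585974/154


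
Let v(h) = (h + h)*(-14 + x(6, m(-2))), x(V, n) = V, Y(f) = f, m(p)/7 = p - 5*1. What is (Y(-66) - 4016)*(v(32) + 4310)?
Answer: -15503436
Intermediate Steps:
m(p) = -35 + 7*p (m(p) = 7*(p - 5*1) = 7*(p - 5) = 7*(-5 + p) = -35 + 7*p)
v(h) = -16*h (v(h) = (h + h)*(-14 + 6) = (2*h)*(-8) = -16*h)
(Y(-66) - 4016)*(v(32) + 4310) = (-66 - 4016)*(-16*32 + 4310) = -4082*(-512 + 4310) = -4082*3798 = -15503436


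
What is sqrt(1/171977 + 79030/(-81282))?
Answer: I*sqrt(47496817623695980098)/6989317257 ≈ 0.98605*I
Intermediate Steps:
sqrt(1/171977 + 79030/(-81282)) = sqrt(1/171977 + 79030*(-1/81282)) = sqrt(1/171977 - 39515/40641) = sqrt(-6795630514/6989317257) = I*sqrt(47496817623695980098)/6989317257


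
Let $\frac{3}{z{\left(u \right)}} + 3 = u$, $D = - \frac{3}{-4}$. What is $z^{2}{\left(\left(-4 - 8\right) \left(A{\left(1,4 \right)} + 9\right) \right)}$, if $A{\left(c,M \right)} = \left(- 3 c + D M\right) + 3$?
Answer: $\frac{1}{2401} \approx 0.00041649$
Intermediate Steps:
$D = \frac{3}{4}$ ($D = \left(-3\right) \left(- \frac{1}{4}\right) = \frac{3}{4} \approx 0.75$)
$A{\left(c,M \right)} = 3 - 3 c + \frac{3 M}{4}$ ($A{\left(c,M \right)} = \left(- 3 c + \frac{3 M}{4}\right) + 3 = 3 - 3 c + \frac{3 M}{4}$)
$z{\left(u \right)} = \frac{3}{-3 + u}$
$z^{2}{\left(\left(-4 - 8\right) \left(A{\left(1,4 \right)} + 9\right) \right)} = \left(\frac{3}{-3 + \left(-4 - 8\right) \left(\left(3 - 3 + \frac{3}{4} \cdot 4\right) + 9\right)}\right)^{2} = \left(\frac{3}{-3 - 12 \left(\left(3 - 3 + 3\right) + 9\right)}\right)^{2} = \left(\frac{3}{-3 - 12 \left(3 + 9\right)}\right)^{2} = \left(\frac{3}{-3 - 144}\right)^{2} = \left(\frac{3}{-147}\right)^{2} = \left(3 \left(- \frac{1}{147}\right)\right)^{2} = \left(- \frac{1}{49}\right)^{2} = \frac{1}{2401}$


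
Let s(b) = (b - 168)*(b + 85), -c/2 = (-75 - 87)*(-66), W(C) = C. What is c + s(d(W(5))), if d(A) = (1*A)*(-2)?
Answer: -34734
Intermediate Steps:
d(A) = -2*A (d(A) = A*(-2) = -2*A)
c = -21384 (c = -2*(-75 - 87)*(-66) = -(-324)*(-66) = -2*10692 = -21384)
s(b) = (-168 + b)*(85 + b)
c + s(d(W(5))) = -21384 + (-14280 + (-2*5)**2 - (-166)*5) = -21384 + (-14280 + (-10)**2 - 83*(-10)) = -21384 + (-14280 + 100 + 830) = -21384 - 13350 = -34734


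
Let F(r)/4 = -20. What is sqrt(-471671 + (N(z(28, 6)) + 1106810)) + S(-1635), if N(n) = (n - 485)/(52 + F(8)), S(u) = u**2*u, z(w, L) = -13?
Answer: -4370722875 + sqrt(124490730)/14 ≈ -4.3707e+9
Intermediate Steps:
F(r) = -80 (F(r) = 4*(-20) = -80)
S(u) = u**3
N(n) = 485/28 - n/28 (N(n) = (n - 485)/(52 - 80) = (-485 + n)/(-28) = (-485 + n)*(-1/28) = 485/28 - n/28)
sqrt(-471671 + (N(z(28, 6)) + 1106810)) + S(-1635) = sqrt(-471671 + ((485/28 - 1/28*(-13)) + 1106810)) + (-1635)**3 = sqrt(-471671 + ((485/28 + 13/28) + 1106810)) - 4370722875 = sqrt(-471671 + (249/14 + 1106810)) - 4370722875 = sqrt(-471671 + 15495589/14) - 4370722875 = sqrt(8892195/14) - 4370722875 = sqrt(124490730)/14 - 4370722875 = -4370722875 + sqrt(124490730)/14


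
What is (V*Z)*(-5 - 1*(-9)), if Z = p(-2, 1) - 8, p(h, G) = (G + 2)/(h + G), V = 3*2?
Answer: -264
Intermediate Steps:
V = 6
p(h, G) = (2 + G)/(G + h)
Z = -11 (Z = (2 + 1)/(1 - 2) - 8 = 3/(-1) - 8 = -1*3 - 8 = -3 - 8 = -11)
(V*Z)*(-5 - 1*(-9)) = (6*(-11))*(-5 - 1*(-9)) = -66*(-5 + 9) = -66*4 = -264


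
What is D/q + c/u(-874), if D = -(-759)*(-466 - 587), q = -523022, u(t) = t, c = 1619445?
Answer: -211576709598/114280307 ≈ -1851.4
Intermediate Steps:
D = -799227 (D = -(-759)*(-1053) = -1*799227 = -799227)
D/q + c/u(-874) = -799227/(-523022) + 1619445/(-874) = -799227*(-1/523022) + 1619445*(-1/874) = 799227/523022 - 1619445/874 = -211576709598/114280307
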